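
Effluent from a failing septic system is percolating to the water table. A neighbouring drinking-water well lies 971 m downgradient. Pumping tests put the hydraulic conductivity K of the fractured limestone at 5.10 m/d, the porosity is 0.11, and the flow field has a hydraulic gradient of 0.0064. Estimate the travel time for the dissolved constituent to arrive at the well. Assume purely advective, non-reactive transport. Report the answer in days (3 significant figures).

3270 days

q = Ki = 5.10 × 0.0064 = 0.03264 m/d
v_s = q/n_e = 0.03264/0.11 = 0.2967 m/d
t = L / v = 971 / 0.2967 = 3272 d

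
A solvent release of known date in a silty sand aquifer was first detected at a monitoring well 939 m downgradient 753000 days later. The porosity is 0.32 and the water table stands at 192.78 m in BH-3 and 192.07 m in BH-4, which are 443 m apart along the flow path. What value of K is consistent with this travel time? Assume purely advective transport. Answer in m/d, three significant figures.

0.249 m/d

Hydraulic gradient i = (192.78 − 192.07) / 443 = 0.71 / 443 = 0.001603
v = L / t = 939 / 753000 = 0.001247 m/d
K = v · n / i = 0.001247 × 0.32 / 0.001603 = 0.249 m/d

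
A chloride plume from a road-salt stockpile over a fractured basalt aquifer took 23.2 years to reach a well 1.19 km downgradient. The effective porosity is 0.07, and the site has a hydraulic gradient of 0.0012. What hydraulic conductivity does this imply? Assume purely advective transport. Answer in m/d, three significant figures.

t = 23.2 years = 8468 d
L = 1.19 km = 1190 m
v = L / t = 1190 / 8468 = 0.1405 m/d
K = v · n / i = 0.1405 × 0.07 / 0.0012 = 8.20 m/d

8.20 m/d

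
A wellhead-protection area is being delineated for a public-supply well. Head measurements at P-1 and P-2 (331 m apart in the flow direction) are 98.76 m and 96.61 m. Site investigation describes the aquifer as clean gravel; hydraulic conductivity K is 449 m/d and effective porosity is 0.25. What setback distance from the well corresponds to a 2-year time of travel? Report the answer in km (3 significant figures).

8.52 km

Hydraulic gradient i = (98.76 − 96.61) / 331 = 2.15 / 331 = 0.006495
Darcy flux q = K·i = 449 × 0.006495 = 2.916 m/d
Seepage velocity v = q / n = 2.916 / 0.25 = 11.67 m/d
T = 2 yr × 365 = 730 d
L = v × T = 11.67 × 730 = 8516 m
   = 8.52 km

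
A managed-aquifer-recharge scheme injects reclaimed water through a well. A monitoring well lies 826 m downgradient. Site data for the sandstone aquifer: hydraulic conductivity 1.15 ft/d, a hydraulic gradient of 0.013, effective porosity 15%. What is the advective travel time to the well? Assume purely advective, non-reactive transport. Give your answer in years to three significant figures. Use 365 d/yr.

K = 1.15 ft/d × 0.3048 = 0.3505 m/d
q = Ki = 0.3505 × 0.013 = 0.004557 m/d
v = Ki/n = 0.3505·0.013/0.15 = 0.03038 m/d
t = L / v = 826 / 0.03038 = 27190 d
   = 27190 / 365 = 74.5 yr

74.5 years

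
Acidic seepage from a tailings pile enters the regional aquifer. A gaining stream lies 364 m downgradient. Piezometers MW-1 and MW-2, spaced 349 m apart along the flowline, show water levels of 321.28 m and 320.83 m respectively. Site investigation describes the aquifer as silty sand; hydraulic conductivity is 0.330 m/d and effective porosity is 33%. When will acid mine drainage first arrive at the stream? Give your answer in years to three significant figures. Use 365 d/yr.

773 years

Hydraulic gradient i = (321.28 − 320.83) / 349 = 0.45 / 349 = 0.001289
q = Ki = 0.330 × 0.001289 = 4.255e-4 m/d
v = Ki/n = 0.330·0.001289/0.33 = 0.001289 m/d
t = L / v = 364 / 0.001289 = 282300 d
   = 282300 / 365 = 773 yr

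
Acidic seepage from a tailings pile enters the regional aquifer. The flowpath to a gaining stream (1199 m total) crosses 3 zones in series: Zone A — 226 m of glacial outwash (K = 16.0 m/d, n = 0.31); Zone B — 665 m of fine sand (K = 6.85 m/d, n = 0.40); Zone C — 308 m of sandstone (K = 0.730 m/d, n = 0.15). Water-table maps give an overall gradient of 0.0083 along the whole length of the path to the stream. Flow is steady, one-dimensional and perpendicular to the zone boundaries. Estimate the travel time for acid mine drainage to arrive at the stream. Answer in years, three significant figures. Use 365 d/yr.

Continuity: the same q passes through each zone, so ΔH = q·Σ(L_j/K_j) — the zones act as resistances in series.
Σ(L/K) = 226/16.0 + 665/6.85 + 308/0.730 = 14.13 + 97.08 + 421.9 = 533.1 d
K_eq = L_total / Σ(L/K) = 1199 / 533.1 = 2.249 m/d
q = K_eq · i = 2.249 × 0.0083 = 0.01867 m/d (same in every zone)
Zone A: v = q/n = 0.01867/0.31 = 0.06022 m/d → t_A = 226/0.06022 = 3753 d
Zone B: v = q/n = 0.01867/0.40 = 0.04667 m/d → t_B = 665/0.04667 = 14250 d
Zone C: v = q/n = 0.01867/0.15 = 0.1244 m/d → t_C = 308/0.1244 = 2475 d
Total t = 3753 + 14250 + 2475 = 20480 d
   = 20480 / 365 = 56.1 yr

56.1 years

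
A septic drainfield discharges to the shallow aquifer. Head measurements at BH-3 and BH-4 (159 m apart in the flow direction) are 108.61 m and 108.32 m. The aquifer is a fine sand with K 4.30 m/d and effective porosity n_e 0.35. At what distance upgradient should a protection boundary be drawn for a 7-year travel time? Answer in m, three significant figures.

Hydraulic gradient i = (108.61 − 108.32) / 159 = 0.29 / 159 = 0.001824
Specific discharge q = 4.30 × 0.001824 = 0.007843 m/d
Seepage velocity v = q / n = 0.007843 / 0.35 = 0.02241 m/d
T = 7 yr × 365 = 2555 d
L = v × T = 0.02241 × 2555 = 57.25 m

57.3 m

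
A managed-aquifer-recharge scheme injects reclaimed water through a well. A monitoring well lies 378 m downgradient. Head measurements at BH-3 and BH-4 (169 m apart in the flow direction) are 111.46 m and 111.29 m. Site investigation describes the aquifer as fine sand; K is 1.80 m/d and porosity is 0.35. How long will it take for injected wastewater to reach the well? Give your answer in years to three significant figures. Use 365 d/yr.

200 years

Hydraulic gradient i = (111.46 − 111.29) / 169 = 0.17 / 169 = 0.001006
q = Ki = 1.80 × 0.001006 = 0.001811 m/d
Seepage velocity v = q / n = 0.001811 / 0.35 = 0.005173 m/d
t = L / v = 378 / 0.005173 = 73070 d
   = 73070 / 365 = 200 yr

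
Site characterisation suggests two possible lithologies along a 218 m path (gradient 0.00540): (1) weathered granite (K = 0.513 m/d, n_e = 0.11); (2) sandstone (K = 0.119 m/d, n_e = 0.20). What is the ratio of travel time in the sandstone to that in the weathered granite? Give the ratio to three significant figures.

Unit 1 (weathered granite): v = 0.513×0.0054/0.11 = 0.02518 m/d, t = 218/0.02518 = 8656 d
Unit 2 (sandstone): v = 0.119×0.0054/0.20 = 0.003213 m/d, t = 218/0.003213 = 67850 d
t(sandstone) / t(weathered granite) = 67850/8656 = 7.84

7.84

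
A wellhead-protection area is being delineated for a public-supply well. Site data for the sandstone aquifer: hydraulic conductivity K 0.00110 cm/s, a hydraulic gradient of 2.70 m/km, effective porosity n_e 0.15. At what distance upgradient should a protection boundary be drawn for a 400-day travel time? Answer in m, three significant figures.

6.84 m

K = 0.00110 cm/s × 864 = 0.9504 m/d
Specific discharge q = 0.9504 × 0.0027 = 0.002566 m/d
v = Ki/n = 0.9504·0.0027/0.15 = 0.01711 m/d
L = v × T = 0.01711 × 400 = 6.843 m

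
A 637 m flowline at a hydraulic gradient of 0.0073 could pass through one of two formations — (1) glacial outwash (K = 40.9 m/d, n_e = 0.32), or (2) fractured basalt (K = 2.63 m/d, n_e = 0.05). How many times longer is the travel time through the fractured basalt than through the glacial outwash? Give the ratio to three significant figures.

2.43

Unit 1 (glacial outwash): v = 40.9×0.0073/0.32 = 0.9330 m/d, t = 637/0.9330 = 682.7 d
Unit 2 (fractured basalt): v = 2.63×0.0073/0.05 = 0.3840 m/d, t = 637/0.3840 = 1659 d
t(fractured basalt) / t(glacial outwash) = 1659/682.7 = 2.43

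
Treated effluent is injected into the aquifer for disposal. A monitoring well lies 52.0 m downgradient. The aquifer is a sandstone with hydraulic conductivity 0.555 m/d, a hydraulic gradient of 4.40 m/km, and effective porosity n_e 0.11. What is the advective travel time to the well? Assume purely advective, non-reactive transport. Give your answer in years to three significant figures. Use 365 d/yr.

Darcy flux q = K·i = 0.555 × 0.0044 = 0.002442 m/d
v_s = q/n_e = 0.002442/0.11 = 0.02220 m/d
t = L / v = 52.0 / 0.02220 = 2342 d
   = 2342 / 365 = 6.42 yr

6.42 years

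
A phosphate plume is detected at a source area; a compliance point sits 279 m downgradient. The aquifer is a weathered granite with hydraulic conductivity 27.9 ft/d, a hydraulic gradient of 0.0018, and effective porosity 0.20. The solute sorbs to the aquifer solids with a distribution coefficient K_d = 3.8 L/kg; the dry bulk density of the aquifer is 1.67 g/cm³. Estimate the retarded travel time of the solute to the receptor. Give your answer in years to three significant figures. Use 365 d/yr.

327 years

K = 27.9 ft/d × 0.3048 = 8.504 m/d
q = Ki = 8.504 × 0.0018 = 0.01531 m/d
Seepage velocity v = q / n = 0.01531 / 0.20 = 0.07654 m/d
Retardation R = 1 + ρ_b·K_d/n = 1 + 1.67×3.8/0.20 = 32.73
Contaminant velocity v_c = v/R = 0.07654/32.73 = 0.002338 m/d
t = L/v_c = 279/0.002338 = 119300 d
   = 119300/365 = 327 yr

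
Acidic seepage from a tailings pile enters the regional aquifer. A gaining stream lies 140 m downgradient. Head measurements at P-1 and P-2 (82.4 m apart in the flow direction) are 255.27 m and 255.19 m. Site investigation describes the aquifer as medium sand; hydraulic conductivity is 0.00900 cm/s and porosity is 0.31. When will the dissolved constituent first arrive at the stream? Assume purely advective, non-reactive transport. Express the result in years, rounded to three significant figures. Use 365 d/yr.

15.7 years

Hydraulic gradient i = (255.27 − 255.19) / 82.4 = 0.08 / 82.4 = 9.709e-4
K = 0.00900 cm/s × 864 = 7.776 m/d
q = Ki = 7.776 × 9.709e-4 = 0.007550 m/d
Average linear velocity = 0.007550 / 0.31 = 0.02435 m/d
t = L / v = 140 / 0.02435 = 5749 d
   = 5749 / 365 = 15.7 yr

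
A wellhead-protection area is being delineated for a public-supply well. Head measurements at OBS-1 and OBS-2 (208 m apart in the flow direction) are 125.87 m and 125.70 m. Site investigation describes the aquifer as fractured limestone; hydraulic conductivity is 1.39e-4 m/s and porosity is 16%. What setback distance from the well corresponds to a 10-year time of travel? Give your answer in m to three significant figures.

224 m

Hydraulic gradient i = (125.87 − 125.70) / 208 = 0.17 / 208 = 8.173e-4
K = 1.39e-4 m/s × 86400 s/d = 12.01 m/d
Darcy flux q = K·i = 12.01 × 8.173e-4 = 0.009816 m/d
Average linear velocity = 0.009816 / 0.16 = 0.06135 m/d
T = 10 yr × 365 = 3650 d
L = v × T = 0.06135 × 3650 = 223.9 m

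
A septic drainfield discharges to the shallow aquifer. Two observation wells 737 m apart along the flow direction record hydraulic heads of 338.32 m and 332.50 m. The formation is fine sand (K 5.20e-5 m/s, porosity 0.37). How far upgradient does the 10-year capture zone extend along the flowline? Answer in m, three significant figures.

Hydraulic gradient i = (338.32 − 332.50) / 737 = 5.82 / 737 = 0.007897
K = 5.20e-5 m/s × 86400 s/d = 4.493 m/d
q = Ki = 4.493 × 0.007897 = 0.03548 m/d
Average linear velocity = 0.03548 / 0.37 = 0.09589 m/d
T = 10 yr × 365 = 3650 d
L = v × T = 0.09589 × 3650 = 350.0 m

350 m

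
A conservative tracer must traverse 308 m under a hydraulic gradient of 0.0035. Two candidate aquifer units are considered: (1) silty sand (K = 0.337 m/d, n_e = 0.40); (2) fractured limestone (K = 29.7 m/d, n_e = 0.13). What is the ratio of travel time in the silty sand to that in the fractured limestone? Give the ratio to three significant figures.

Unit 1 (silty sand): v = 0.337×0.0035/0.40 = 0.002949 m/d, t = 308/0.002949 = 104500 d
Unit 2 (fractured limestone): v = 29.7×0.0035/0.13 = 0.7996 m/d, t = 308/0.7996 = 385.2 d
t(silty sand) / t(fractured limestone) = 104500/385.2 = 271

271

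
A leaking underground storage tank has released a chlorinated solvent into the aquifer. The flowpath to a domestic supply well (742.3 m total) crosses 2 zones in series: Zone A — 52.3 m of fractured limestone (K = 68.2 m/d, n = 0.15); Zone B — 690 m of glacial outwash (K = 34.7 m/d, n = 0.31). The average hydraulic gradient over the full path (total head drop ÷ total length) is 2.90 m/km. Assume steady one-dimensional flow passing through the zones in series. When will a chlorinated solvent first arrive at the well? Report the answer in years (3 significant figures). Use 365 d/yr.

5.83 years

Steady 1-D flow in series ⇒ the Darcy flux q is identical in every zone and the zone head losses add (resistances L/K in series).
Σ(L/K) = 52.3/68.2 + 690/34.7 = 0.7669 + 19.88 = 20.65 d
K_eq = L_total / Σ(L/K) = 742.3 / 20.65 = 35.94 m/d
q = K_eq · i = 35.94 × 0.0029 = 0.1042 m/d (same in every zone)
Zone A: v = q/n = 0.1042/0.15 = 0.6949 m/d → t_A = 52.3/0.6949 = 75.26 d
Zone B: v = q/n = 0.1042/0.31 = 0.3363 m/d → t_B = 690/0.3363 = 2052 d
Total t = 75.26 + 2052 = 2127 d
   = 2127 / 365 = 5.83 yr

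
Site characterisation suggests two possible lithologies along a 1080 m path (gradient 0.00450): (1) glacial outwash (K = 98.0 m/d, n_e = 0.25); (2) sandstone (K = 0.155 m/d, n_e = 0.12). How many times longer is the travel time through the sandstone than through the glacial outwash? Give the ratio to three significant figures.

Unit 1 (glacial outwash): v = 98.0×0.0045/0.25 = 1.764 m/d, t = 1080/1.764 = 612.2 d
Unit 2 (sandstone): v = 0.155×0.0045/0.12 = 0.005813 m/d, t = 1080/0.005813 = 185800 d
t(sandstone) / t(glacial outwash) = 185800/612.2 = 303

303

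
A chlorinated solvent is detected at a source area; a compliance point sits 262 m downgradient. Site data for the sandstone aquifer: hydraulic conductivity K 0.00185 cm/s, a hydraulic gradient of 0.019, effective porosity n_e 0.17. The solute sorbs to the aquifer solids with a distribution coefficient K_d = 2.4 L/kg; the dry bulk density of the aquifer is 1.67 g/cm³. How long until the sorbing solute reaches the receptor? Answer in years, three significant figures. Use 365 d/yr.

K = 0.00185 cm/s × 864 = 1.598 m/d
q = Ki = 1.598 × 0.019 = 0.03037 m/d
Seepage velocity v = q / n = 0.03037 / 0.17 = 0.1786 m/d
Retardation R = 1 + ρ_b·K_d/n = 1 + 1.67×2.4/0.17 = 24.58
Contaminant velocity v_c = v/R = 0.1786/24.58 = 0.007269 m/d
t = L/v_c = 262/0.007269 = 36040 d
   = 36040/365 = 98.8 yr

98.8 years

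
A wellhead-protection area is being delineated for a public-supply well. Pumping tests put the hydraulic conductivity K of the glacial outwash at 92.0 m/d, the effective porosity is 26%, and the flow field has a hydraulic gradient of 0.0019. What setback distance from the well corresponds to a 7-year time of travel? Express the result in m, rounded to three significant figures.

1720 m

Specific discharge q = 92.0 × 0.0019 = 0.1748 m/d
Average linear velocity = 0.1748 / 0.26 = 0.6723 m/d
T = 7 yr × 365 = 2555 d
L = v × T = 0.6723 × 2555 = 1718 m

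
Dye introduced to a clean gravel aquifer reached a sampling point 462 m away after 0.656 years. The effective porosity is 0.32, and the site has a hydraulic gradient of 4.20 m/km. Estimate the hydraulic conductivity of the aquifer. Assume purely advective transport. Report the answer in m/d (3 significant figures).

t = 0.656 years = 239.4 d
v = L / t = 462 / 239.4 = 1.930 m/d
K = v · n / i = 1.930 × 0.32 / 0.0042 = 147 m/d

147 m/d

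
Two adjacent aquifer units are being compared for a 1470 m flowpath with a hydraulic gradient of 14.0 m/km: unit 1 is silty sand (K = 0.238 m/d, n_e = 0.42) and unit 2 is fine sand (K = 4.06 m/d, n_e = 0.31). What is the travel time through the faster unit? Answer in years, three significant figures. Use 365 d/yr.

22.0 years

Unit 1 (silty sand): v = 0.238×0.014/0.42 = 0.007933 m/d, t = 1470/0.007933 = 185300 d
Unit 2 (fine sand): v = 4.06×0.014/0.31 = 0.1834 m/d, t = 1470/0.1834 = 8017 d
Faster: 8017 d / 365 = 22.0 yr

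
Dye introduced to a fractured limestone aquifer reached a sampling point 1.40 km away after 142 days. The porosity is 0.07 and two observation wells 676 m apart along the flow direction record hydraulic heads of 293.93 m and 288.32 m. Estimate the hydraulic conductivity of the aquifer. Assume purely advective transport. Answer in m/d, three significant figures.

Hydraulic gradient i = (293.93 − 288.32) / 676 = 5.61 / 676 = 0.008299
L = 1.40 km = 1400 m
v = L / t = 1400 / 142 = 9.859 m/d
K = v · n / i = 9.859 × 0.07 / 0.008299 = 83.2 m/d

83.2 m/d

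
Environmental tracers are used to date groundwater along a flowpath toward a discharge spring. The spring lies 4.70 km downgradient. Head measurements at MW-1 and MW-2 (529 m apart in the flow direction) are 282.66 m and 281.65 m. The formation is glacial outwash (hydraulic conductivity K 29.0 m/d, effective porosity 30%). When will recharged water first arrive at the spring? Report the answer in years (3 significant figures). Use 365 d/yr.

Hydraulic gradient i = (282.66 − 281.65) / 529 = 1.01 / 529 = 0.001909
q = Ki = 29.0 × 0.001909 = 0.05537 m/d
v = Ki/n = 29.0·0.001909/0.30 = 0.1846 m/d
L = 4.70 km = 4700 m
t = L / v = 4700 / 0.1846 = 25470 d
   = 25470 / 365 = 69.8 yr

69.8 years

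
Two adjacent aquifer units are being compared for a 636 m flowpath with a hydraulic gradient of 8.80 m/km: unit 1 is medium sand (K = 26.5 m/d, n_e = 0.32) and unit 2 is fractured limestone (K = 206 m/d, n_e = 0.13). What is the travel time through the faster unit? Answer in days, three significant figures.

Unit 1 (medium sand): v = 26.5×0.0088/0.32 = 0.7288 m/d, t = 636/0.7288 = 872.7 d
Unit 2 (fractured limestone): v = 206×0.0088/0.13 = 13.94 m/d, t = 636/13.94 = 45.61 d
Faster unit: t = 45.6 d

45.6 days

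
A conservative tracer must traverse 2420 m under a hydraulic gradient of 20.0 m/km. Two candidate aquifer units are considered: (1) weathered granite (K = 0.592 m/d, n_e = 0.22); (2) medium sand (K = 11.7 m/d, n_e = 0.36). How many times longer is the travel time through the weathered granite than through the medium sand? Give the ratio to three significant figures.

Unit 1 (weathered granite): v = 0.592×0.020/0.22 = 0.05382 m/d, t = 2420/0.05382 = 44970 d
Unit 2 (medium sand): v = 11.7×0.020/0.36 = 0.6500 m/d, t = 2420/0.6500 = 3723 d
t(weathered granite) / t(medium sand) = 44970/3723 = 12.1

12.1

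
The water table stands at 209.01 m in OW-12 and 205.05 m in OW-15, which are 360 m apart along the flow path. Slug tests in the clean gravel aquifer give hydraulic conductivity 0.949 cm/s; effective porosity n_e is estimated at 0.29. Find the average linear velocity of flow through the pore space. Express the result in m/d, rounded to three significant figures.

31.1 m/d

Hydraulic gradient i = (209.01 − 205.05) / 360 = 3.96 / 360 = 0.01100
K = 0.949 cm/s × 864 = 819.9 m/d
Darcy flux q = K·i = 819.9 × 0.01100 = 9.019 m/d
v = Ki/n = 819.9·0.01100/0.29 = 31.10 m/d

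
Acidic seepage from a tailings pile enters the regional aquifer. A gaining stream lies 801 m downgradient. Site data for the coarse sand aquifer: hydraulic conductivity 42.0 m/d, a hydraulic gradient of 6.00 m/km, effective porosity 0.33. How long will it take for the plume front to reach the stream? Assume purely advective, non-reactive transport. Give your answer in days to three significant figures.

1050 days

Specific discharge q = 42.0 × 0.0060 = 0.2520 m/d
v = Ki/n = 42.0·0.0060/0.33 = 0.7636 m/d
t = L / v = 801 / 0.7636 = 1049 d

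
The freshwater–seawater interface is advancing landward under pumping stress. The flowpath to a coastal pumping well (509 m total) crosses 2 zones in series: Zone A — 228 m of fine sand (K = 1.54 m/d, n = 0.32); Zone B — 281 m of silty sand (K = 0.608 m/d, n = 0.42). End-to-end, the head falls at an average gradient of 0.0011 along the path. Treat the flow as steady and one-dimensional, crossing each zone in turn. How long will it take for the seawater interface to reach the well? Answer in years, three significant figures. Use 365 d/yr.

570 years

Continuity: the same q passes through each zone, so ΔH = q·Σ(L_j/K_j) — the zones act as resistances in series.
Σ(L/K) = 228/1.54 + 281/0.608 = 148.1 + 462.2 = 610.2 d
K_eq = L_total / Σ(L/K) = 509 / 610.2 = 0.8341 m/d
q = K_eq · i = 0.8341 × 0.0011 = 9.175e-4 m/d (same in every zone)
Zone A: v = q/n = 9.175e-4/0.32 = 0.002867 m/d → t_A = 228/0.002867 = 79520 d
Zone B: v = q/n = 9.175e-4/0.42 = 0.002185 m/d → t_B = 281/0.002185 = 128600 d
Total t = 79520 + 128600 = 208100 d
   = 208100 / 365 = 570 yr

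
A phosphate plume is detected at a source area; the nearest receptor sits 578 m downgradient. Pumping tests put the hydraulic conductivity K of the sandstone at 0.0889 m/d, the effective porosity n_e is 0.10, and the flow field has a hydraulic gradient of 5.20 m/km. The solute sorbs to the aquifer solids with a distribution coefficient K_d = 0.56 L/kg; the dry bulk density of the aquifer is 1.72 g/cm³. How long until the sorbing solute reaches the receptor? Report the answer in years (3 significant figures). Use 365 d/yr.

3640 years

q = Ki = 0.0889 × 0.0052 = 4.623e-4 m/d
Seepage velocity v = q / n = 4.623e-4 / 0.10 = 0.004623 m/d
Retardation R = 1 + ρ_b·K_d/n = 1 + 1.72×0.56/0.10 = 10.63
Contaminant velocity v_c = v/R = 0.004623/10.63 = 4.348e-4 m/d
t = L/v_c = 578/4.348e-4 = 1.329e6 d
   = 1.329e6/365 = 3640 yr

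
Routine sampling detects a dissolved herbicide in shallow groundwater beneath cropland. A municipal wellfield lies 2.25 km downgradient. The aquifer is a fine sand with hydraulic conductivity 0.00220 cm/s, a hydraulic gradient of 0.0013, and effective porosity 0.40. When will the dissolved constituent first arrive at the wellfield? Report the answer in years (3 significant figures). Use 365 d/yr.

998 years

K = 0.00220 cm/s × 864 = 1.901 m/d
Darcy flux q = K·i = 1.901 × 0.0013 = 0.002471 m/d
v = Ki/n = 1.901·0.0013/0.40 = 0.006178 m/d
L = 2.25 km = 2250 m
t = L / v = 2250 / 0.006178 = 364200 d
   = 364200 / 365 = 998 yr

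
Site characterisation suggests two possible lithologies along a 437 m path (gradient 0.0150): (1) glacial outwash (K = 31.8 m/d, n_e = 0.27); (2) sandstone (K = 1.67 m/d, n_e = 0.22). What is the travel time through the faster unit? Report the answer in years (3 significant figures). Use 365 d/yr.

0.678 years

Unit 1 (glacial outwash): v = 31.8×0.015/0.27 = 1.767 m/d, t = 437/1.767 = 247.4 d
Unit 2 (sandstone): v = 1.67×0.015/0.22 = 0.1139 m/d, t = 437/0.1139 = 3838 d
Faster: 247.4 d / 365 = 0.678 yr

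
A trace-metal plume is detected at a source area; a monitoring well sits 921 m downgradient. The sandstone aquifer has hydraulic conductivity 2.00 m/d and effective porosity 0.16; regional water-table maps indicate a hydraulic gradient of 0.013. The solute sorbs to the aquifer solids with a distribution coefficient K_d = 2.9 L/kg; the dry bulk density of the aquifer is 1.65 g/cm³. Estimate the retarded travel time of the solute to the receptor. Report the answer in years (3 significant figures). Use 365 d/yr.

q = Ki = 2.00 × 0.013 = 0.02600 m/d
v_s = q/n_e = 0.02600/0.16 = 0.1625 m/d
Retardation R = 1 + ρ_b·K_d/n = 1 + 1.65×2.9/0.16 = 30.91
Contaminant velocity v_c = v/R = 0.1625/30.91 = 0.005258 m/d
t = L/v_c = 921/0.005258 = 175200 d
   = 175200/365 = 480 yr

480 years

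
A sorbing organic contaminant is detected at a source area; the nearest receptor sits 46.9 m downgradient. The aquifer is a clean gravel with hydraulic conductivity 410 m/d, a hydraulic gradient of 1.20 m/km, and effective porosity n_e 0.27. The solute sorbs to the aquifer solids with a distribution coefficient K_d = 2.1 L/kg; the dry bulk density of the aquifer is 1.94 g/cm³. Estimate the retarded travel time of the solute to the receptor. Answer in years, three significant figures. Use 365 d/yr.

Specific discharge q = 410 × 0.0012 = 0.4920 m/d
v_s = q/n_e = 0.4920/0.27 = 1.822 m/d
Retardation R = 1 + ρ_b·K_d/n = 1 + 1.94×2.1/0.27 = 16.09
Contaminant velocity v_c = v/R = 1.822/16.09 = 0.1133 m/d
t = L/v_c = 46.9/0.1133 = 414.1 d
   = 414.1/365 = 1.13 yr

1.13 years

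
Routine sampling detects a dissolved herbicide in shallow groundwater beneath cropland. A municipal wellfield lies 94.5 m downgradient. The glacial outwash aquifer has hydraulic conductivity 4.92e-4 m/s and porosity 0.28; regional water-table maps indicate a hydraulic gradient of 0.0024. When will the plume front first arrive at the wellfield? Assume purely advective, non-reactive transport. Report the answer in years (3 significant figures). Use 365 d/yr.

K = 4.92e-4 m/s × 86400 s/d = 42.51 m/d
Specific discharge q = 42.51 × 0.0024 = 0.1020 m/d
Seepage velocity v = q / n = 0.1020 / 0.28 = 0.3644 m/d
t = L / v = 94.5 / 0.3644 = 259.4 d
   = 259.4 / 365 = 0.711 yr

0.711 years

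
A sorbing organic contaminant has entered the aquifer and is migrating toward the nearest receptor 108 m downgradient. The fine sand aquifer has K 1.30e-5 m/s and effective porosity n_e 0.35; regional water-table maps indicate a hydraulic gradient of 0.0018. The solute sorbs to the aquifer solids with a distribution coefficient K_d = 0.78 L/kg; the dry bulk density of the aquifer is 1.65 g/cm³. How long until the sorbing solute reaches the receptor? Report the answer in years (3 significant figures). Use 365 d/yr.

K = 1.30e-5 m/s × 86400 s/d = 1.123 m/d
q = Ki = 1.123 × 0.0018 = 0.002022 m/d
Seepage velocity v = q / n = 0.002022 / 0.35 = 0.005776 m/d
Retardation R = 1 + ρ_b·K_d/n = 1 + 1.65×0.78/0.35 = 4.677
Contaminant velocity v_c = v/R = 0.005776/4.677 = 0.001235 m/d
t = L/v_c = 108/0.001235 = 87450 d
   = 87450/365 = 240 yr

240 years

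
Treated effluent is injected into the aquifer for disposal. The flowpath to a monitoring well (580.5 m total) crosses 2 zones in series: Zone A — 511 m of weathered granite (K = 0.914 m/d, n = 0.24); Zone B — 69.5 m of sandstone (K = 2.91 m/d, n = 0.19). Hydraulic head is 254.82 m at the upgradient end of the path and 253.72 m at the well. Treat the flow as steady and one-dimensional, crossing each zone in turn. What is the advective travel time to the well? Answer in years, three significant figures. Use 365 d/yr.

Total head drop ΔH = 254.82 − 253.72 = 1.10 m
Steady 1-D flow in series ⇒ the Darcy flux q is identical in every zone and the zone head losses add (resistances L/K in series).
Σ(L/K) = 511/0.914 + 69.5/2.91 = 559.1 + 23.88 = 583.0 d
q = ΔH / Σ(L/K) = 1.10 / 583.0 = 0.001887 m/d (same in every zone)
Zone A: v = q/n = 0.001887/0.24 = 0.007862 m/d → t_A = 511/0.007862 = 65000 d
Zone B: v = q/n = 0.001887/0.19 = 0.009931 m/d → t_B = 69.5/0.009931 = 6998 d
Total t = 65000 + 6998 = 71990 d
   = 71990 / 365 = 197 yr

197 years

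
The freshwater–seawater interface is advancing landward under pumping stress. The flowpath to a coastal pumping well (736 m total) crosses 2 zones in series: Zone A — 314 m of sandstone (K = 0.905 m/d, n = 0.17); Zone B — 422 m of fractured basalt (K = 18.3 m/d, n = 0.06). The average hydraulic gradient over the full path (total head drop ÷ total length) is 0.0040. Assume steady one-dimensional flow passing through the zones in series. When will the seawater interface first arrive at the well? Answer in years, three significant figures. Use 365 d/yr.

For zones in series the flux q is common to all zones; the equivalent conductivity is the harmonic (thickness-weighted) mean, K_eq = L_total / Σ(L_j/K_j).
Σ(L/K) = 314/0.905 + 422/18.3 = 347.0 + 23.06 = 370.0 d
K_eq = L_total / Σ(L/K) = 736 / 370.0 = 1.989 m/d
q = K_eq · i = 1.989 × 0.0040 = 0.007956 m/d (same in every zone)
Zone A: v = q/n = 0.007956/0.17 = 0.04680 m/d → t_A = 314/0.04680 = 6709 d
Zone B: v = q/n = 0.007956/0.06 = 0.1326 m/d → t_B = 422/0.1326 = 3182 d
Total t = 6709 + 3182 = 9892 d
   = 9892 / 365 = 27.1 yr

27.1 years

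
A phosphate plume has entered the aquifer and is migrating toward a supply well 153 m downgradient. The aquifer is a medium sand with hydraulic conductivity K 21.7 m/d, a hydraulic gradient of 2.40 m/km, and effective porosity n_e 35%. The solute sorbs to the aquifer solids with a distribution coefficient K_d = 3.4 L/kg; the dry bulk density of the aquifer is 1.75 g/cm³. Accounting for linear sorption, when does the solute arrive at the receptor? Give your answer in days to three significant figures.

Specific discharge q = 21.7 × 0.0024 = 0.05208 m/d
Average linear velocity = 0.05208 / 0.35 = 0.1488 m/d
Retardation R = 1 + ρ_b·K_d/n = 1 + 1.75×3.4/0.35 = 18.00
Contaminant velocity v_c = v/R = 0.1488/18.00 = 0.008267 m/d
t = L/v_c = 153/0.008267 = 18510 d

18500 days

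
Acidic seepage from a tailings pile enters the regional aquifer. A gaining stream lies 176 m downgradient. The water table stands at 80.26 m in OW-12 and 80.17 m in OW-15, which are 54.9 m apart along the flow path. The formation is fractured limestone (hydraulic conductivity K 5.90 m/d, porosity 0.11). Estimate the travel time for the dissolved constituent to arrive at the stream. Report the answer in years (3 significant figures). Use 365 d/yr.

5.48 years

Hydraulic gradient i = (80.26 − 80.17) / 54.9 = 0.09 / 54.9 = 0.001639
q = Ki = 5.90 × 0.001639 = 0.009672 m/d
v = Ki/n = 5.90·0.001639/0.11 = 0.08793 m/d
t = L / v = 176 / 0.08793 = 2002 d
   = 2002 / 365 = 5.48 yr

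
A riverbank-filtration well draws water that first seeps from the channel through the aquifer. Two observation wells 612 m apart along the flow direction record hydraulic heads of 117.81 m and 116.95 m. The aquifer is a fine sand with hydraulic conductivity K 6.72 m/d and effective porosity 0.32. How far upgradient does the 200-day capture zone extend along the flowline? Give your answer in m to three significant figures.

5.90 m

Hydraulic gradient i = (117.81 − 116.95) / 612 = 0.86 / 612 = 0.001405
q = Ki = 6.72 × 0.001405 = 0.009443 m/d
Seepage velocity v = q / n = 0.009443 / 0.32 = 0.02951 m/d
L = v × T = 0.02951 × 200 = 5.902 m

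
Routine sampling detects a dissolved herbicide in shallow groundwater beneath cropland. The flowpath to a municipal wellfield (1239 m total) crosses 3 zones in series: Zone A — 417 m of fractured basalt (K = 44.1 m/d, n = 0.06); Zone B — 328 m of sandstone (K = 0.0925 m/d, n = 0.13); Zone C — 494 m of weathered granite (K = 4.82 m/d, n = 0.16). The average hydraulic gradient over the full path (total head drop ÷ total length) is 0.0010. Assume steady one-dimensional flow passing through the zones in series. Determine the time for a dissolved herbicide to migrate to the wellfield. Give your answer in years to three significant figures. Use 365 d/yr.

1190 years

Steady 1-D flow in series ⇒ the Darcy flux q is identical in every zone and the zone head losses add (resistances L/K in series).
Σ(L/K) = 417/44.1 + 328/0.0925 + 494/4.82 = 9.456 + 3546 + 102.5 = 3658 d
K_eq = L_total / Σ(L/K) = 1239 / 3658 = 0.3387 m/d
q = K_eq · i = 0.3387 × 0.0010 = 3.387e-4 m/d (same in every zone)
Zone A: v = q/n = 3.387e-4/0.06 = 0.005645 m/d → t_A = 417/0.005645 = 73870 d
Zone B: v = q/n = 3.387e-4/0.13 = 0.002606 m/d → t_B = 328/0.002606 = 125900 d
Zone C: v = q/n = 3.387e-4/0.16 = 0.002117 m/d → t_C = 494/0.002117 = 233300 d
Total t = 73870 + 125900 + 233300 = 433100 d
   = 433100 / 365 = 1190 yr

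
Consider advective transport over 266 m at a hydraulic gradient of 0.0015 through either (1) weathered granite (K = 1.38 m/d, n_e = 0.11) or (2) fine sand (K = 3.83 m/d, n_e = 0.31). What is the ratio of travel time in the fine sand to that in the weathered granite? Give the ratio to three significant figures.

Unit 1 (weathered granite): v = 1.38×0.0015/0.11 = 0.01882 m/d, t = 266/0.01882 = 14140 d
Unit 2 (fine sand): v = 3.83×0.0015/0.31 = 0.01853 m/d, t = 266/0.01853 = 14350 d
t(fine sand) / t(weathered granite) = 14350/14140 = 1.02

1.02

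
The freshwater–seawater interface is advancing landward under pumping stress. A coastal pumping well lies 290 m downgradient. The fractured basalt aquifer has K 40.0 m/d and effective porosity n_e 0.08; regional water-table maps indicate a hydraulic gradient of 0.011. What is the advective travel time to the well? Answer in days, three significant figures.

52.7 days

q = Ki = 40.0 × 0.011 = 0.4400 m/d
v_s = q/n_e = 0.4400/0.08 = 5.500 m/d
t = L / v = 290 / 5.500 = 52.73 d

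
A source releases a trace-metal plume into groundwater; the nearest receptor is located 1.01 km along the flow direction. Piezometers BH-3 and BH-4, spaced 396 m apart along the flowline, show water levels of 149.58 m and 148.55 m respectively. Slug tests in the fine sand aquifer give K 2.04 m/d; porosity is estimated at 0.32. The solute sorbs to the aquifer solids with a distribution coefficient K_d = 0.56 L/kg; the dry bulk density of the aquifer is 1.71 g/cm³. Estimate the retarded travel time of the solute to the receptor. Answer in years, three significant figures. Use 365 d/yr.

666 years

Hydraulic gradient i = (149.58 − 148.55) / 396 = 1.03 / 396 = 0.002601
Specific discharge q = 2.04 × 0.002601 = 0.005306 m/d
Average linear velocity = 0.005306 / 0.32 = 0.01658 m/d
Retardation R = 1 + ρ_b·K_d/n = 1 + 1.71×0.56/0.32 = 3.993
Contaminant velocity v_c = v/R = 0.01658/3.993 = 0.004153 m/d
L = 1.01 km = 1010 m
t = L/v_c = 1010/0.004153 = 243200 d
   = 243200/365 = 666 yr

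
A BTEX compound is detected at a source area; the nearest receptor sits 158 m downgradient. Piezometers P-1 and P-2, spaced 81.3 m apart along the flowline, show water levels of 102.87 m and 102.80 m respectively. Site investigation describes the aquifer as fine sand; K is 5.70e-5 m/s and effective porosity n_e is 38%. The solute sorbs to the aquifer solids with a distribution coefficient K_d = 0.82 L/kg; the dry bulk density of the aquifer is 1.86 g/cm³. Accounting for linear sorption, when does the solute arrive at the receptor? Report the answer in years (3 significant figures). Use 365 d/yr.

194 years

Hydraulic gradient i = (102.87 − 102.80) / 81.3 = 0.07 / 81.3 = 8.610e-4
K = 5.70e-5 m/s × 86400 s/d = 4.925 m/d
Darcy flux q = K·i = 4.925 × 8.610e-4 = 0.004240 m/d
v_s = q/n_e = 0.004240/0.38 = 0.01116 m/d
Retardation R = 1 + ρ_b·K_d/n = 1 + 1.86×0.82/0.38 = 5.014
Contaminant velocity v_c = v/R = 0.01116/5.014 = 0.002226 m/d
t = L/v_c = 158/0.002226 = 70990 d
   = 70990/365 = 194 yr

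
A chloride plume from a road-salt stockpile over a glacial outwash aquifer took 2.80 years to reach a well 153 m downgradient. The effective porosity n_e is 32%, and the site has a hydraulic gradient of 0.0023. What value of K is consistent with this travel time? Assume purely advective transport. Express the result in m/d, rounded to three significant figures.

20.8 m/d

t = 2.80 years = 1022 d
v = L / t = 153 / 1022 = 0.1497 m/d
K = v · n / i = 0.1497 × 0.32 / 0.0023 = 20.8 m/d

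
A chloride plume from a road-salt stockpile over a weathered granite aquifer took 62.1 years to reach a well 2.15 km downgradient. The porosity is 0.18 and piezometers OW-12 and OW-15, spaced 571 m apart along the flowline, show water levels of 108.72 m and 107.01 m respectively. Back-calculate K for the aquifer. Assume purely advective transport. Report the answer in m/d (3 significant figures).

5.70 m/d

Hydraulic gradient i = (108.72 − 107.01) / 571 = 1.71 / 571 = 0.002995
t = 62.1 years = 22670 d
L = 2.15 km = 2150 m
v = L / t = 2150 / 22670 = 0.09485 m/d
K = v · n / i = 0.09485 × 0.18 / 0.002995 = 5.70 m/d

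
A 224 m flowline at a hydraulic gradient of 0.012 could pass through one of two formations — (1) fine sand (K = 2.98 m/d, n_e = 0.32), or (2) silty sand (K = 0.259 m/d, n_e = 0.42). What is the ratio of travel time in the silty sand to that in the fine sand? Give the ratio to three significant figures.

Unit 1 (fine sand): v = 2.98×0.012/0.32 = 0.1118 m/d, t = 224/0.1118 = 2004 d
Unit 2 (silty sand): v = 0.259×0.012/0.42 = 0.007400 m/d, t = 224/0.007400 = 30270 d
t(silty sand) / t(fine sand) = 30270/2004 = 15.1

15.1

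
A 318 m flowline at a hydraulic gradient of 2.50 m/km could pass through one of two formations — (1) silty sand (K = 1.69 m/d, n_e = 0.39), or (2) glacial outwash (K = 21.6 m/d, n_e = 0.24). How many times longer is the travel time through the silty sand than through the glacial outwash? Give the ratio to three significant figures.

20.8

Unit 1 (silty sand): v = 1.69×0.0025/0.39 = 0.01083 m/d, t = 318/0.01083 = 29350 d
Unit 2 (glacial outwash): v = 21.6×0.0025/0.24 = 0.2250 m/d, t = 318/0.2250 = 1413 d
t(silty sand) / t(glacial outwash) = 29350/1413 = 20.8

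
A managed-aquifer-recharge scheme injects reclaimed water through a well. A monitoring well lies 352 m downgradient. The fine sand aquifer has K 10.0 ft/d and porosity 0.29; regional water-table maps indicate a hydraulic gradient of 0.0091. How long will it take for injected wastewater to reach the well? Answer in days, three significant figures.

3680 days

K = 10.0 ft/d × 0.3048 = 3.048 m/d
Specific discharge q = 3.048 × 0.0091 = 0.02774 m/d
Seepage velocity v = q / n = 0.02774 / 0.29 = 0.09564 m/d
t = L / v = 352 / 0.09564 = 3680 d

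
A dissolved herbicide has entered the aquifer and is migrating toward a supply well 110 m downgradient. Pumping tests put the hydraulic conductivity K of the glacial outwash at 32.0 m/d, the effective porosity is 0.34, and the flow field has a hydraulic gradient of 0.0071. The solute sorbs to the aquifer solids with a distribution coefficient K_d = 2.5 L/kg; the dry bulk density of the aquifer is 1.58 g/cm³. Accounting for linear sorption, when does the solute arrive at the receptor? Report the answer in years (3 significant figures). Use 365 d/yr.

Specific discharge q = 32.0 × 0.0071 = 0.2272 m/d
v_s = q/n_e = 0.2272/0.34 = 0.6682 m/d
Retardation R = 1 + ρ_b·K_d/n = 1 + 1.58×2.5/0.34 = 12.62
Contaminant velocity v_c = v/R = 0.6682/12.62 = 0.05296 m/d
t = L/v_c = 110/0.05296 = 2077 d
   = 2077/365 = 5.69 yr

5.69 years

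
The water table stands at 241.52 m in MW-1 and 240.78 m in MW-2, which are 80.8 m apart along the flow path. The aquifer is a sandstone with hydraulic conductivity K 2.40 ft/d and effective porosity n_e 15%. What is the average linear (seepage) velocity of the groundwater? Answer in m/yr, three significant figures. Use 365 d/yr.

Hydraulic gradient i = (241.52 − 240.78) / 80.8 = 0.74 / 80.8 = 0.009158
K = 2.40 ft/d × 0.3048 = 0.7315 m/d
Darcy flux q = K·i = 0.7315 × 0.009158 = 0.006700 m/d
v_s = q/n_e = 0.006700/0.15 = 0.04466 m/d
   = 0.04466 × 365 = 16.3 m/yr

16.3 m/yr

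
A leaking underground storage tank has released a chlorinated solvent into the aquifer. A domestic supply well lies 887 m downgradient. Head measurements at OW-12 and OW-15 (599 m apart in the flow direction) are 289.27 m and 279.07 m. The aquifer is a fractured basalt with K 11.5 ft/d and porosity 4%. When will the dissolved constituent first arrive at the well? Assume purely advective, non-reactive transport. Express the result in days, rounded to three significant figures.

Hydraulic gradient i = (289.27 − 279.07) / 599 = 10.20 / 599 = 0.01703
K = 11.5 ft/d × 0.3048 = 3.505 m/d
Darcy flux q = K·i = 3.505 × 0.01703 = 0.05969 m/d
Average linear velocity = 0.05969 / 0.04 = 1.492 m/d
t = L / v = 887 / 1.492 = 594.4 d

594 days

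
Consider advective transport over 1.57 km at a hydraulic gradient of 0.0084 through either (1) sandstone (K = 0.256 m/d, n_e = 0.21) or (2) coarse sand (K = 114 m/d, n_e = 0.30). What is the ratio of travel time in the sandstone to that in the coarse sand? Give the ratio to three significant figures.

312

Unit 1 (sandstone): v = 0.256×0.0084/0.21 = 0.01024 m/d, t = 1570/0.01024 = 153300 d
Unit 2 (coarse sand): v = 114×0.0084/0.30 = 3.192 m/d, t = 1570/3.192 = 491.9 d
t(sandstone) / t(coarse sand) = 153300/491.9 = 312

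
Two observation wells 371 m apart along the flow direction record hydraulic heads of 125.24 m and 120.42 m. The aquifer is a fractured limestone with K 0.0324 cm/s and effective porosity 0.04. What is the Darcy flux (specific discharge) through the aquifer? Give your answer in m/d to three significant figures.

0.364 m/d

Hydraulic gradient i = (125.24 − 120.42) / 371 = 4.82 / 371 = 0.01299
K = 0.0324 cm/s × 864 = 27.99 m/d
q = Ki = 27.99 × 0.01299 = 0.3637 m/d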